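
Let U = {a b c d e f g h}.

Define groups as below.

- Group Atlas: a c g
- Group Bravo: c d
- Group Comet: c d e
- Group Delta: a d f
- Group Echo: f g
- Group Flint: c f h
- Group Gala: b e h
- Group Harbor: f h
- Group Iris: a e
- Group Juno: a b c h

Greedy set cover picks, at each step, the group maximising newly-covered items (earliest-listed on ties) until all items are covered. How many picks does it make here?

Greedy: pick Juno (covers 4 new) → pick Comet (covers 2 new) → pick Echo (covers 2 new). Total picks: 3.

3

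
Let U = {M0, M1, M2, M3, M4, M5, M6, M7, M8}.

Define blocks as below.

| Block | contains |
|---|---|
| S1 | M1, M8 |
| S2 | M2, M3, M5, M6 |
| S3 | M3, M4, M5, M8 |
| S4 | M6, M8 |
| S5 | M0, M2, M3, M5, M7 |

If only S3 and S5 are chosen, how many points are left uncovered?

2

Union of S3, S5 = {M0, M2, M3, M4, M5, M7, M8}.
Not covered: M1, M6 — 2 points.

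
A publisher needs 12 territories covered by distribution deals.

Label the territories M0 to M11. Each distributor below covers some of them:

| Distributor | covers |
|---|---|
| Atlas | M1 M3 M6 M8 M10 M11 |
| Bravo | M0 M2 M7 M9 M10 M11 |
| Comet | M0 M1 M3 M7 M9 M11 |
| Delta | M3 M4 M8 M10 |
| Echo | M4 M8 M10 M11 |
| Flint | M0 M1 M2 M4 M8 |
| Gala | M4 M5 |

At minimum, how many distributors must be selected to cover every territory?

Atlas and Bravo and Gala together: Atlas ∪ Bravo ∪ Gala = {M0, M1, M2, M3, M4, M5, M6, M7, M8, M9, M10, M11} — every territory is covered.
Only Gala contains M5, so Gala is forced; the remaining 10 territories need at least 2 more distributors (each remaining distributor adds at most 6) — so at least 3 distributors are needed, and 3 is optimal.

3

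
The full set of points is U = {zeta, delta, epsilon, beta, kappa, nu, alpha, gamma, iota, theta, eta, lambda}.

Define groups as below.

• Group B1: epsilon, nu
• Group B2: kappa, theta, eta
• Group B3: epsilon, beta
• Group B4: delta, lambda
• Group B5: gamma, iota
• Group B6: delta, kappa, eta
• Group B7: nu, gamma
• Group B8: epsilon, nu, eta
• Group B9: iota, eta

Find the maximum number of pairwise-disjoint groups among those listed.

B2, B3, B4, B7 are pairwise disjoint (B2={kappa,theta,eta}; B3={epsilon,beta}; B4={delta,lambda}; B7={nu,gamma}).
Every remaining group overlaps one of these, and no 5 of the listed groups are pairwise disjoint, so 4 is the maximum.

4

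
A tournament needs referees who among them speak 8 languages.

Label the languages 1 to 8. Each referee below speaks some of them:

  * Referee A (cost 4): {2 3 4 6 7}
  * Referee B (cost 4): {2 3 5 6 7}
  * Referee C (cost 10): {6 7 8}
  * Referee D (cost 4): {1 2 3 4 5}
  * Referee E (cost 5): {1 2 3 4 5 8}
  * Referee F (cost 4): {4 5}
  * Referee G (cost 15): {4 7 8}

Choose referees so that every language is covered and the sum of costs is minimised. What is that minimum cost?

9

A, E together cover every language (A ∪ E = {1, 2, 3, 4, 5, 6, 7, 8}); total cost 4 + 5 = 9.
No covering selection has total cost below 9.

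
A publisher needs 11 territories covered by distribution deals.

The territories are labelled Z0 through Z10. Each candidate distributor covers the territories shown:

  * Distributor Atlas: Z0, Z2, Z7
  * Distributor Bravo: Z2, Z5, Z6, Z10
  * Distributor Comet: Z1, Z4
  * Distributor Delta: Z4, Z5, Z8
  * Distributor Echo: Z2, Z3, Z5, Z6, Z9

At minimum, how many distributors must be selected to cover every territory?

Take {Atlas, Bravo, Comet, Delta, Echo}. Their union is {Z0, Z1, Z2, Z3, Z4, Z5, Z6, Z7, Z8, Z9, Z10}, which is all 11 territories.
Only Bravo contains Z10, so Bravo is forced; the remaining 7 territories need at least 4 more distributors (each remaining distributor adds at most 2) — so at least 5 distributors are needed, and 5 is optimal.

5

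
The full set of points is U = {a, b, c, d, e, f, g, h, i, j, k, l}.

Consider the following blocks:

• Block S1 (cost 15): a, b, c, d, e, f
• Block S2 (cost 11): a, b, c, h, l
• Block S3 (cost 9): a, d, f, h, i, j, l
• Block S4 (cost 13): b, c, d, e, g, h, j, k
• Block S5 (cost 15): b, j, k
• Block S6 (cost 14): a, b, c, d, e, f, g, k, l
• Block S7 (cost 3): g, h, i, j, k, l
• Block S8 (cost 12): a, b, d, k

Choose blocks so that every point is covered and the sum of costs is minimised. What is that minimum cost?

17

S6, S7 together cover every point (S6 ∪ S7 = {a, b, c, d, e, f, g, h, i, j, k, l}); total cost 14 + 3 = 17.
No covering selection has total cost below 17.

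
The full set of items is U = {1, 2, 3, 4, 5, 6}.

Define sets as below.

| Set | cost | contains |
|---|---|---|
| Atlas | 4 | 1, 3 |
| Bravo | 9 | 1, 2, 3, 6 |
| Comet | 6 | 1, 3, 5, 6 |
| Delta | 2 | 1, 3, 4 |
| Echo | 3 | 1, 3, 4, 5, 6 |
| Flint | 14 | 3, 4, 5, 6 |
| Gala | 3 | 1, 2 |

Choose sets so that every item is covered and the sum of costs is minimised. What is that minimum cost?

6

Echo, Gala together cover every item (Echo ∪ Gala = {1, 2, 3, 4, 5, 6}); total cost 3 + 3 = 6.
No covering selection has total cost below 6.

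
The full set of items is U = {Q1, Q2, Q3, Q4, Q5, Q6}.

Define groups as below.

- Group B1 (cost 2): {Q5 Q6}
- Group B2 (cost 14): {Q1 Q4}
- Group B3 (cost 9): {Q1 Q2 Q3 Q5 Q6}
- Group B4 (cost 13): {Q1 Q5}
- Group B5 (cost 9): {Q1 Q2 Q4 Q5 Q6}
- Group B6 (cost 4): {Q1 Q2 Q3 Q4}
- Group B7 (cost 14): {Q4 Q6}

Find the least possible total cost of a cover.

6

B1, B6 together cover every item (B1 ∪ B6 = {Q1, Q2, Q3, Q4, Q5, Q6}); total cost 2 + 4 = 6.
No covering selection has total cost below 6.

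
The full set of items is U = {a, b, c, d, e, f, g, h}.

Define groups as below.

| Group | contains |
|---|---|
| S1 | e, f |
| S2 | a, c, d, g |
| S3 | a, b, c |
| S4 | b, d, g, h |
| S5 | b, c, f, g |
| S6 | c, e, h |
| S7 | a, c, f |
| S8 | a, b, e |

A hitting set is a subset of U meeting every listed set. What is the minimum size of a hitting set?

3

T = {b, c, f} meets every group (each contains at least one member of T), and |T| = 3.
No choice of 2 items meets every group, so 3 is the minimum.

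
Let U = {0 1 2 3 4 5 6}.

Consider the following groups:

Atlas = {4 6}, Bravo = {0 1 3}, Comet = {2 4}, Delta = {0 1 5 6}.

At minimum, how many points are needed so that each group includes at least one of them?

H = {0, 4} meets every group (each contains at least one member of H), and |H| = 2.
The groups Comet, Delta are pairwise disjoint, so any hitting set needs a separate point for each — at least 2. Hence 2 is optimal.

2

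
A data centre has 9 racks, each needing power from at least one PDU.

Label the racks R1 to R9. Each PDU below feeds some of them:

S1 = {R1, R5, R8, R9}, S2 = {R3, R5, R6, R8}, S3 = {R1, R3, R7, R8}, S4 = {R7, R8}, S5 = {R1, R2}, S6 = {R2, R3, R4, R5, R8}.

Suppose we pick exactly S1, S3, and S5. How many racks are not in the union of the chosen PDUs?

2

Union of S1, S3, S5 = {R1, R2, R3, R5, R7, R8, R9}.
Not covered: R4, R6 — 2 racks.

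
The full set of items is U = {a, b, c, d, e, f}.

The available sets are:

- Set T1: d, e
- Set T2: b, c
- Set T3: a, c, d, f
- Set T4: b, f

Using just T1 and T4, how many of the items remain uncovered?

Union of T1, T4 = {b, d, e, f}.
Not covered: a, c — 2 items.

2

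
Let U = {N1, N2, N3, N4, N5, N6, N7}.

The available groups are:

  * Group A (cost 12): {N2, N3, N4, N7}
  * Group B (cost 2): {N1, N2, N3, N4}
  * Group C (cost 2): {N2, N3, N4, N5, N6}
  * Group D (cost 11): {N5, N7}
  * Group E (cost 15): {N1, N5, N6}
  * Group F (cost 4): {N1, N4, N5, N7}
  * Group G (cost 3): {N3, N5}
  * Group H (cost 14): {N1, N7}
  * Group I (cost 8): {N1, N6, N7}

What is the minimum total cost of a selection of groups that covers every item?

C, F together cover every item (C ∪ F = {N1, N2, N3, N4, N5, N6, N7}); total cost 2 + 4 = 6.
The greedy pick C, B, F costs 8; no covering selection beats 6.

6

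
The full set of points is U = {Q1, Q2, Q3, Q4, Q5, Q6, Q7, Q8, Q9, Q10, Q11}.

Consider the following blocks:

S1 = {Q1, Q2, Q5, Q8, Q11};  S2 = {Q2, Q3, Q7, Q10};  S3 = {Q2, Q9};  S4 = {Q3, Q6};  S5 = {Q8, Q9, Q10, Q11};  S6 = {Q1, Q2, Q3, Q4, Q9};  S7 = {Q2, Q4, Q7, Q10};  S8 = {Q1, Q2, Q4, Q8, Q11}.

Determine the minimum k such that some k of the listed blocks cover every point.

4

S1 and S4 and S6 and S7 together: S1 ∪ S4 ∪ S6 ∪ S7 = {Q1, Q2, Q3, Q4, Q5, Q6, Q7, Q8, Q9, Q10, Q11} — every point is covered.
No 3 of the 8 blocks cover everything (all 56 combinations miss at least one point), so 4 is optimal.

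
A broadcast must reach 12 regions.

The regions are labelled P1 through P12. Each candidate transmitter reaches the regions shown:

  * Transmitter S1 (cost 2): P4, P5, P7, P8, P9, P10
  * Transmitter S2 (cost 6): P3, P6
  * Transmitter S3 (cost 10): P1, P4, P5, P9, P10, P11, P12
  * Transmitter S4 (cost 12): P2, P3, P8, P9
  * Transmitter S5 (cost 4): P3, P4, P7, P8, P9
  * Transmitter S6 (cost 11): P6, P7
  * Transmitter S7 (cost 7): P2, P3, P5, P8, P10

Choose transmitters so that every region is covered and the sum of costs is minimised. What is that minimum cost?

S1, S2, S3, S7 together cover every region (S1 ∪ S2 ∪ S3 ∪ S7 = {P1, P2, P3, P4, P5, P6, P7, P8, P9, P10, P11, P12}); total cost 2 + 6 + 10 + 7 = 25.
No covering selection has total cost below 25.

25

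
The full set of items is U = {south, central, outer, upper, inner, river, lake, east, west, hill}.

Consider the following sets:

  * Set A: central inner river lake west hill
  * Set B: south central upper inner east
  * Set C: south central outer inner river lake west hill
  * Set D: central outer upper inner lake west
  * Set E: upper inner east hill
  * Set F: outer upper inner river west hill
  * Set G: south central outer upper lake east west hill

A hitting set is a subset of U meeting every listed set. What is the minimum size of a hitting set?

2

The 2 items {inner, lake} hit every set.
No single item lies in every set, so at least 2 are needed and 2 is optimal.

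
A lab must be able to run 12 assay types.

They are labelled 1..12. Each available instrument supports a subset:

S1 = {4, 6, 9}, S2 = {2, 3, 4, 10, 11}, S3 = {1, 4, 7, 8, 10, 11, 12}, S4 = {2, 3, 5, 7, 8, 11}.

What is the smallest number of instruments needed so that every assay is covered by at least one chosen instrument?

Take {S1, S3, S4}. Their union is {1, 2, 3, 4, 5, 6, 7, 8, 9, 10, 11, 12}, which is all 12 assays.
Only S3 contains 1, so S3 is forced; the remaining 5 assays need at least 2 more instruments (each remaining instrument adds at most 3) — so at least 3 instruments are needed, and 3 is optimal.

3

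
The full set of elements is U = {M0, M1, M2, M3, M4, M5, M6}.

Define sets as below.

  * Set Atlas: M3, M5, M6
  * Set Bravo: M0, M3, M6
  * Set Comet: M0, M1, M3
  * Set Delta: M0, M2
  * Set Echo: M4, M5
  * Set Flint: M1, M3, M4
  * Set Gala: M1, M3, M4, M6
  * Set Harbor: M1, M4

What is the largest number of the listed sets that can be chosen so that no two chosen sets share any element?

3

Atlas, Delta, Harbor are pairwise disjoint (Atlas={M3,M5,M6}; Delta={M0,M2}; Harbor={M1,M4}).
Every remaining set overlaps one of these, and no 4 of the listed sets are pairwise disjoint, so 3 is the maximum.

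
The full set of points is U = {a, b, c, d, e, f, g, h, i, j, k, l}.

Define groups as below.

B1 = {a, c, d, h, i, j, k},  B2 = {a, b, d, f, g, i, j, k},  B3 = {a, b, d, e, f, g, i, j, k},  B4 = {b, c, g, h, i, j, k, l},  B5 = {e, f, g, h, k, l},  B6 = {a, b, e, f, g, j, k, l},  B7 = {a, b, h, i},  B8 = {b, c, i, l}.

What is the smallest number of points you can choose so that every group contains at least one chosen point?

2

Take T = {g, i}. Each listed group contains at least one of these, so T is a hitting set of size 2.
No single point lies in every group, so at least 2 are needed and 2 is optimal.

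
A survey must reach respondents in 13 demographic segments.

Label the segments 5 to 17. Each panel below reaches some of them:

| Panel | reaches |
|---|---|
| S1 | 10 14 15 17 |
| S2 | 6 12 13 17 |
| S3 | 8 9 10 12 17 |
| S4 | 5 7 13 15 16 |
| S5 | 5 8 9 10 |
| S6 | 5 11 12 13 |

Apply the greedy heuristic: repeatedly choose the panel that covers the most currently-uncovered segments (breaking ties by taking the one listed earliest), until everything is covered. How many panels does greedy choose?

5

Greedy: pick S3 (covers 5 new) → pick S4 (covers 5 new) → pick S1 (covers 1 new) → pick S2 (covers 1 new) → pick S6 (covers 1 new). Total picks: 5.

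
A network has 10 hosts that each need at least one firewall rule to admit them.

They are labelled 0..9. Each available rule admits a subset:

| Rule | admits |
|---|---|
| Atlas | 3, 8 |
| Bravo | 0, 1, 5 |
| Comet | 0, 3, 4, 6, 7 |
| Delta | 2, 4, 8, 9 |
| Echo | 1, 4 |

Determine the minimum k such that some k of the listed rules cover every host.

Bravo and Comet and Delta together: Bravo ∪ Comet ∪ Delta = {0, 1, 2, 3, 4, 5, 6, 7, 8, 9} — every host is covered.
Only Delta contains 2, so Delta is forced; the remaining 6 hosts need at least 2 more rules (each remaining rule adds at most 4) — so at least 3 rules are needed, and 3 is optimal.

3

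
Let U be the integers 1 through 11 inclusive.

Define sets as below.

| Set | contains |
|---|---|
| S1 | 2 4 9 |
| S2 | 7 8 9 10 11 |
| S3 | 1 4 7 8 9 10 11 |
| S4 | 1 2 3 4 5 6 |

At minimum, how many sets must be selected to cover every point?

2

S3 and S4 together: S3 ∪ S4 = {1, 2, 3, 4, 5, 6, 7, 8, 9, 10, 11} — every point is covered.
No single set has all 11 points (the largest, S3, has 7), so 2 is optimal.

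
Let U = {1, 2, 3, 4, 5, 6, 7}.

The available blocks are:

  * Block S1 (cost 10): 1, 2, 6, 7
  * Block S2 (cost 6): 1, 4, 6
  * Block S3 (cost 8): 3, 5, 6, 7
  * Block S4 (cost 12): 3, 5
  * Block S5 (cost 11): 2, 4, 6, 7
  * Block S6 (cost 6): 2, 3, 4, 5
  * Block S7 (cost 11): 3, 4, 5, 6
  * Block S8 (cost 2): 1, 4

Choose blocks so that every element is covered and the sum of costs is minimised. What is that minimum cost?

S3, S6, S8 together cover every element (S3 ∪ S6 ∪ S8 = {1, 2, 3, 4, 5, 6, 7}); total cost 8 + 6 + 2 = 16.
No covering selection has total cost below 16.

16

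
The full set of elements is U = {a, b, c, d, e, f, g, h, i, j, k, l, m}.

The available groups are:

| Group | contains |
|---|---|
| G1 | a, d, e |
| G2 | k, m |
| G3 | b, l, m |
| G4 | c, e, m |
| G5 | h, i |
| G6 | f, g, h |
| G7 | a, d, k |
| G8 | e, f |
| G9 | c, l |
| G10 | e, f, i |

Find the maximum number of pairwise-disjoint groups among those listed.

4

G5, G7, G8, G9 are pairwise disjoint (G5={h,i}; G7={a,d,k}; G8={e,f}; G9={c,l}).
Every remaining group overlaps one of these, and no 5 of the listed groups are pairwise disjoint, so 4 is the maximum.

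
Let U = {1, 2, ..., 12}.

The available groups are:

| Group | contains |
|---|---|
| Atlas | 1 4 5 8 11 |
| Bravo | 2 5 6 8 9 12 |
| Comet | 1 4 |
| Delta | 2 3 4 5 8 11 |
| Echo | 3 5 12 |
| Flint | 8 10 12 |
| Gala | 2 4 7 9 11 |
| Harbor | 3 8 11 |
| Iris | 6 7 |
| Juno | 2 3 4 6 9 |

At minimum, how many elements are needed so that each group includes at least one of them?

4

Take H = {4, 6, 8, 12}. Each listed group contains at least one of these, so H is a hitting set of size 4.
No choice of 3 elements meets every group, so 4 is the minimum.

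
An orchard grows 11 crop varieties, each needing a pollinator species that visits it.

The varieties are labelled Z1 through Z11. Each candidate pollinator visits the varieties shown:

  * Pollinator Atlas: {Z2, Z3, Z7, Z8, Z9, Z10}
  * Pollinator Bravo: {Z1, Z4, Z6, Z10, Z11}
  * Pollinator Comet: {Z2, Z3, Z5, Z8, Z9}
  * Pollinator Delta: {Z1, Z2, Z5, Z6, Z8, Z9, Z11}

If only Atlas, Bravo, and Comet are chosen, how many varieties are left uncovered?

0

Union of Atlas, Bravo, Comet = {Z1, Z2, Z3, Z4, Z5, Z6, Z7, Z8, Z9, Z10, Z11} — that's every variety, so 0 are uncovered.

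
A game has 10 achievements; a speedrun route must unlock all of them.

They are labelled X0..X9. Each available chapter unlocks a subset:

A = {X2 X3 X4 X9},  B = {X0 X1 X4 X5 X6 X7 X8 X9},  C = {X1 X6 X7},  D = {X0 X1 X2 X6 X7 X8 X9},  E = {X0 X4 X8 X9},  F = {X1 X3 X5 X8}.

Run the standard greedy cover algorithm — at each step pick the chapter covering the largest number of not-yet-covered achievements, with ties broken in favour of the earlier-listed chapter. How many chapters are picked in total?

2

Greedy: pick B (covers 8 new) → pick A (covers 2 new). Total picks: 2.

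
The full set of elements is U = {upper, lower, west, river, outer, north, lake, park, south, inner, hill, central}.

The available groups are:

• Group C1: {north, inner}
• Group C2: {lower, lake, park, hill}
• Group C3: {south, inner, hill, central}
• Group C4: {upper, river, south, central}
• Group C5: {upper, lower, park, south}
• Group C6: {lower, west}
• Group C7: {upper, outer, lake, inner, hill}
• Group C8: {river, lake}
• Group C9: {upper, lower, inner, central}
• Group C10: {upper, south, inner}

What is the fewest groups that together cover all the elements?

5

C1, C4, C5, C6, and C7 cover everything between them: the union {upper, lower, west, river, outer, north, lake, park, south, inner, hill, central} is all of U.
No 4 of the 10 groups cover everything (all 210 combinations miss at least one element), so 5 is optimal.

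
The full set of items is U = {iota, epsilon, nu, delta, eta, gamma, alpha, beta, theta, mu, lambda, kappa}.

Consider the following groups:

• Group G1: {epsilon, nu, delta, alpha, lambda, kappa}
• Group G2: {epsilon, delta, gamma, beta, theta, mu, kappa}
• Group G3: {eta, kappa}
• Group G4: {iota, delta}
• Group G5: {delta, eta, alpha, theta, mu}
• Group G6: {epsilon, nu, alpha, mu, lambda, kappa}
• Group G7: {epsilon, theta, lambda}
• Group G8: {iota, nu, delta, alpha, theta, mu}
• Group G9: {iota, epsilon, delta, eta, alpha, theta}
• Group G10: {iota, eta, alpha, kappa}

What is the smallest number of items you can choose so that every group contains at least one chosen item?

3

H = {iota, theta, kappa} meets every group (each contains at least one member of H), and |H| = 3.
The groups G3, G4, G7 are pairwise disjoint, so any hitting set needs a separate item for each — at least 3. Hence 3 is optimal.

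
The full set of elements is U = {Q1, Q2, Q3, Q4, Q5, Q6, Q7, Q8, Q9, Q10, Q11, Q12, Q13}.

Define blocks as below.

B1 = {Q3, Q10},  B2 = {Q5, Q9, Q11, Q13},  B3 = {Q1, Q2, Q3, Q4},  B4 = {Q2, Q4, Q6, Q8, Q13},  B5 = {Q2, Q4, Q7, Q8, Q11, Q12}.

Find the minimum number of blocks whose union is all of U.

5

B1 and B2 and B3 and B4 and B5 together: B1 ∪ B2 ∪ B3 ∪ B4 ∪ B5 = {Q1, Q2, Q3, Q4, Q5, Q6, Q7, Q8, Q9, Q10, Q11, Q12, Q13} — every element is covered.
No 4 of the 5 blocks cover everything (all 5 combinations miss at least one element), so 5 is optimal.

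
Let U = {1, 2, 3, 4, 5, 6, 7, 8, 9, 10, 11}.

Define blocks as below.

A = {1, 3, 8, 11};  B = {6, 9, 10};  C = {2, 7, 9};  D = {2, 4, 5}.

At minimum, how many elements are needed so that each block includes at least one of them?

3

The 3 elements {3, 5, 9} hit every block.
The blocks A, B, D are pairwise disjoint, so any hitting set needs a separate element for each — at least 3. Hence 3 is optimal.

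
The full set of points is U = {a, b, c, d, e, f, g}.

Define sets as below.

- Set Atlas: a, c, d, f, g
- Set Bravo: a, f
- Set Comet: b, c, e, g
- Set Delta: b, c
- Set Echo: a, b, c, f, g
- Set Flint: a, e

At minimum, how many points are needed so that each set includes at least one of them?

2

Take H = {a, b}. Each listed set contains at least one of these, so H is a hitting set of size 2.
The sets Bravo, Delta are pairwise disjoint, so any hitting set needs a separate point for each — at least 2. Hence 2 is optimal.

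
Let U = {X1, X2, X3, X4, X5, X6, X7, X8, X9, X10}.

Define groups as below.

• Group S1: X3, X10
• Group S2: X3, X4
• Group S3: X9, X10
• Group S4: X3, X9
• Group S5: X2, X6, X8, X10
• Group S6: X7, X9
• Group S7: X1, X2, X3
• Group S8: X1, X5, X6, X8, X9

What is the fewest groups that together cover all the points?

4

Take {S2, S5, S6, S8}. Their union is {X1, X2, X3, X4, X5, X6, X7, X8, X9, X10}, which is all 10 points.
Only S8 contains X5, so S8 is forced; the remaining 5 points need at least 3 more groups (each remaining group adds at most 2) — so at least 4 groups are needed, and 4 is optimal.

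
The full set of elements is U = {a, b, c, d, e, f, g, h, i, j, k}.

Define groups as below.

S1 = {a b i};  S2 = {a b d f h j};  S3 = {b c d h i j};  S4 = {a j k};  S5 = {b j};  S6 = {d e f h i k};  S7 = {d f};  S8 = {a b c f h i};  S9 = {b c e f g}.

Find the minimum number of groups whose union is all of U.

3

S4, S6, and S9 cover everything between them: the union {a, b, c, d, e, f, g, h, i, j, k} is all of U.
Only S9 contains g, so S9 is forced; the remaining 6 elements need at least 2 more groups (each remaining group adds at most 4) — so at least 3 groups are needed, and 3 is optimal.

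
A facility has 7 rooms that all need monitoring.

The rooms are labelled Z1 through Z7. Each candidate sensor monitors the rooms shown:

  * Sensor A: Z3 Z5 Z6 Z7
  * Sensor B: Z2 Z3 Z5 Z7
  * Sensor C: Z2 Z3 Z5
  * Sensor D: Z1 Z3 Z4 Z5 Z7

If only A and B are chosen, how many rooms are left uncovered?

Union of A, B = {Z2, Z3, Z5, Z6, Z7}.
Not covered: Z1, Z4 — 2 rooms.

2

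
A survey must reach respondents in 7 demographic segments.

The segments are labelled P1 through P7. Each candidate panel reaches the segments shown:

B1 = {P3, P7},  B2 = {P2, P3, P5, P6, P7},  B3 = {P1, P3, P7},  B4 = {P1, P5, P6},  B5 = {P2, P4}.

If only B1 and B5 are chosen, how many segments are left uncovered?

Union of B1, B5 = {P2, P3, P4, P7}.
Not covered: P1, P5, P6 — 3 segments.

3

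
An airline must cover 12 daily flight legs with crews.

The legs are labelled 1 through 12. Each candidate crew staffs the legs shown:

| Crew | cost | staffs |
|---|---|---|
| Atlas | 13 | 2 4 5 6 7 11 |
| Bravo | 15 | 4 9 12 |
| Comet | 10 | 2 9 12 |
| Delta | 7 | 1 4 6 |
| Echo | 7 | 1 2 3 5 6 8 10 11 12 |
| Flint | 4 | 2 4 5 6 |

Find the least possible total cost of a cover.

Atlas, Comet, Echo together cover every leg (Atlas ∪ Comet ∪ Echo = {1, 2, 3, 4, 5, 6, 7, 8, 9, 10, 11, 12}); total cost 13 + 10 + 7 = 30.
The greedy pick Echo, Flint, Comet, Atlas costs 34; no covering selection beats 30.

30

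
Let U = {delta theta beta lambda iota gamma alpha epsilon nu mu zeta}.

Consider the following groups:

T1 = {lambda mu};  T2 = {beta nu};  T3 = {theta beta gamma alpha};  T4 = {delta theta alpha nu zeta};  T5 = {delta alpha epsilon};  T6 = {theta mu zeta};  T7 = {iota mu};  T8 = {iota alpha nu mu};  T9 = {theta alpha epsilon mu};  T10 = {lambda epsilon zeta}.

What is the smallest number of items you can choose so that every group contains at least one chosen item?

The 4 items {theta, epsilon, nu, mu} hit every group.
No choice of 3 items meets every group, so 4 is the minimum.

4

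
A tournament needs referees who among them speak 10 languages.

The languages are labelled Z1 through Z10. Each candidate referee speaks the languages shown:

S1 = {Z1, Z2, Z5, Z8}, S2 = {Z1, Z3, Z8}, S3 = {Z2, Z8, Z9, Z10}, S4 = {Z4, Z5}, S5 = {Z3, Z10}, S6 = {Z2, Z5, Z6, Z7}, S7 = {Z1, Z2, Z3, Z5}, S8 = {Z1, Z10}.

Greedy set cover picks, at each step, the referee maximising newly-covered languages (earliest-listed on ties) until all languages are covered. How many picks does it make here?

5

Greedy: pick S1 (covers 4 new) → pick S3 (covers 2 new) → pick S6 (covers 2 new) → pick S2 (covers 1 new) → pick S4 (covers 1 new). Total picks: 5.
(The true minimum cover uses only 4 referees, so greedy is not optimal here.)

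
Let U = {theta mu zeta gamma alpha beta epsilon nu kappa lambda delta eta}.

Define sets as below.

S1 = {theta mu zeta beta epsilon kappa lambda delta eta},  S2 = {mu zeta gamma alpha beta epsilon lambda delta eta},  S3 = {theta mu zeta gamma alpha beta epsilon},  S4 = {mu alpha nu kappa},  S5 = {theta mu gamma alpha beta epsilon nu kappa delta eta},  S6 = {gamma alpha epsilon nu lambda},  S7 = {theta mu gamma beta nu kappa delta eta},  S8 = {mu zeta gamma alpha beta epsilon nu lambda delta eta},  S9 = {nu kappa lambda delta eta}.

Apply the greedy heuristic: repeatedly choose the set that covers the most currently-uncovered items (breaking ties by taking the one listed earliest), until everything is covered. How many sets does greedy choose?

2

Greedy: pick S5 (covers 10 new) → pick S1 (covers 2 new). Total picks: 2.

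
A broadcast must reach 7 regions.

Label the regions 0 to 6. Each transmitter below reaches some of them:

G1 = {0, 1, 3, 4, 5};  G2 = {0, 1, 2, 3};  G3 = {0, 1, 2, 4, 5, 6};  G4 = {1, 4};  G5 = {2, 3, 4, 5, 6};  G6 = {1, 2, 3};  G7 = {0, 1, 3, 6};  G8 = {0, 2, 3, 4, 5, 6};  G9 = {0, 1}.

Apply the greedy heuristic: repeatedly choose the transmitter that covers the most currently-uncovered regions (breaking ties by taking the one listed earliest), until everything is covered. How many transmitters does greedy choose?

2

Greedy: pick G3 (covers 6 new) → pick G1 (covers 1 new). Total picks: 2.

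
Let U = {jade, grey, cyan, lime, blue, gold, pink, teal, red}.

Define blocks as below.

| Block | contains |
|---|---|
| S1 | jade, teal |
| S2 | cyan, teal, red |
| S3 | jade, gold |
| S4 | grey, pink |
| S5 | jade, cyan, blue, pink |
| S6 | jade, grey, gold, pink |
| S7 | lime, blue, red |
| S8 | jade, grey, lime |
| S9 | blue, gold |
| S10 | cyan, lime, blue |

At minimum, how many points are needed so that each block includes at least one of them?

H = {grey, blue, gold, teal} meets every block (each contains at least one member of H), and |H| = 4.
No choice of 3 points meets every block, so 4 is the minimum.

4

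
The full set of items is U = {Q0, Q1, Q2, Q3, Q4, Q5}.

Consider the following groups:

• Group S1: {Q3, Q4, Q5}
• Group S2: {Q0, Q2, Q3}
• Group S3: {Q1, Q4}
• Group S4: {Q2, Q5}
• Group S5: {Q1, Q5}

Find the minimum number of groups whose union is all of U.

3

S2, S3, and S4 cover everything between them: the union {Q0, Q1, Q2, Q3, Q4, Q5} is all of U.
Only S2 contains Q0, so S2 is forced; the remaining 3 items need at least 2 more groups (each remaining group adds at most 2) — so at least 3 groups are needed, and 3 is optimal.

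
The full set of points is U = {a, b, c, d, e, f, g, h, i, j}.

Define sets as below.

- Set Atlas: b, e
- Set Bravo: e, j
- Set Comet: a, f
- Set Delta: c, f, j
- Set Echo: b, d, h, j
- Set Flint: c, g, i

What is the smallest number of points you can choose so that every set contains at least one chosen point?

T = {b, e, f, g} meets every set (each contains at least one member of T), and |T| = 4.
No choice of 3 points meets every set, so 4 is the minimum.

4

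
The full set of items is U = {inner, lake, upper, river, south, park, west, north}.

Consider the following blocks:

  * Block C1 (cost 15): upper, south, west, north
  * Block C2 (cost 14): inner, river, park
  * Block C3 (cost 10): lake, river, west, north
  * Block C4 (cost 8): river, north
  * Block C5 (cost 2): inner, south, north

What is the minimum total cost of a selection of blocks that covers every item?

C1, C2, C3 together cover every item (C1 ∪ C2 ∪ C3 = {inner, lake, upper, river, south, park, west, north}); total cost 15 + 14 + 10 = 39.
The greedy pick C5, C3, C2, C1 costs 41; no covering selection beats 39.

39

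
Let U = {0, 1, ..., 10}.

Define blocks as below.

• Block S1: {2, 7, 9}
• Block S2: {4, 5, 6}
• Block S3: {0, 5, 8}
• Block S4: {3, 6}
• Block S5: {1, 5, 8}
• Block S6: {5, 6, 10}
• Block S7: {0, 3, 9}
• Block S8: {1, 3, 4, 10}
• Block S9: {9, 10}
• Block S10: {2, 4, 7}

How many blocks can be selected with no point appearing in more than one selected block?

4

S4, S5, S9, S10 are pairwise disjoint (S4={3,6}; S5={1,5,8}; S9={9,10}; S10={2,4,7}).
Every remaining block overlaps one of these, and no 5 of the listed blocks are pairwise disjoint, so 4 is the maximum.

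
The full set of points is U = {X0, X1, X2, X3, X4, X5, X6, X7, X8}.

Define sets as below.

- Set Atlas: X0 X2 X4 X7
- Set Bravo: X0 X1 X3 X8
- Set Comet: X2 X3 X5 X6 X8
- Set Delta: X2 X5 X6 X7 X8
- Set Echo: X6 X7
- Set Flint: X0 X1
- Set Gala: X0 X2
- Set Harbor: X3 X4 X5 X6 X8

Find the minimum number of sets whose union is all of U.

Delta and Flint and Harbor together: Delta ∪ Flint ∪ Harbor = {X0, X1, X2, X3, X4, X5, X6, X7, X8} — every point is covered.
No 2 of the 8 sets cover everything (all 28 combinations miss at least one point), so 3 is optimal.

3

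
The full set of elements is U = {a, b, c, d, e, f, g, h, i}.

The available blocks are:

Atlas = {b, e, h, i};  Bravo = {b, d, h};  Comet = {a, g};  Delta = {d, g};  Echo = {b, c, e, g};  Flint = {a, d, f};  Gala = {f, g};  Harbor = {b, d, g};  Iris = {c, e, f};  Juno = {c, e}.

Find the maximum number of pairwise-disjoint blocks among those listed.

Bravo, Gala, Juno are pairwise disjoint (Bravo={b,d,h}; Gala={f,g}; Juno={c,e}).
Every remaining block overlaps one of these, and no 4 of the listed blocks are pairwise disjoint, so 3 is the maximum.

3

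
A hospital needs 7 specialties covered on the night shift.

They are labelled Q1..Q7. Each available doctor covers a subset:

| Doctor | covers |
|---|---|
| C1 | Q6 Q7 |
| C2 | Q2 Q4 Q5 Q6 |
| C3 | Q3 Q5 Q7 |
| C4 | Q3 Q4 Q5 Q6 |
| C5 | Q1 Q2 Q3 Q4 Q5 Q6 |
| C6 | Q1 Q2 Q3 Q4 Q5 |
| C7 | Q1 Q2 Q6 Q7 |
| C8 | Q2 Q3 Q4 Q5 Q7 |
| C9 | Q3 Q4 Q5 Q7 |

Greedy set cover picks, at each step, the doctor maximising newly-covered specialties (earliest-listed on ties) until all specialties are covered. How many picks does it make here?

Greedy: pick C5 (covers 6 new) → pick C1 (covers 1 new). Total picks: 2.

2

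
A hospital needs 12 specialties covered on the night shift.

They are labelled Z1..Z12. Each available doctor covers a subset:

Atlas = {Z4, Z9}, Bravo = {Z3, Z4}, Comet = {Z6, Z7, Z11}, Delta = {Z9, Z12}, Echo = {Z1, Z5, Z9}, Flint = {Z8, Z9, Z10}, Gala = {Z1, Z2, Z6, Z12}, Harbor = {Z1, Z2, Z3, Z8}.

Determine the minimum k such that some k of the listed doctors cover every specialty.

Bravo and Comet and Echo and Flint and Gala together: Bravo ∪ Comet ∪ Echo ∪ Flint ∪ Gala = {Z1, Z2, Z3, Z4, Z5, Z6, Z7, Z8, Z9, Z10, Z11, Z12} — every specialty is covered.
No 4 of the 8 doctors cover everything (all 70 combinations miss at least one specialty), so 5 is optimal.

5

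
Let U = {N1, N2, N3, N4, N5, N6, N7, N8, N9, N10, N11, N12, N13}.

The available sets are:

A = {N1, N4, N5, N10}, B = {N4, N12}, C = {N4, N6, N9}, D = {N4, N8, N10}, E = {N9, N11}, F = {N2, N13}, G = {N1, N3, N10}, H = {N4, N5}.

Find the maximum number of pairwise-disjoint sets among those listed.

B, E, F, G are pairwise disjoint (B={N4,N12}; E={N9,N11}; F={N2,N13}; G={N1,N3,N10}).
Every remaining set overlaps one of these, and no 5 of the listed sets are pairwise disjoint, so 4 is the maximum.

4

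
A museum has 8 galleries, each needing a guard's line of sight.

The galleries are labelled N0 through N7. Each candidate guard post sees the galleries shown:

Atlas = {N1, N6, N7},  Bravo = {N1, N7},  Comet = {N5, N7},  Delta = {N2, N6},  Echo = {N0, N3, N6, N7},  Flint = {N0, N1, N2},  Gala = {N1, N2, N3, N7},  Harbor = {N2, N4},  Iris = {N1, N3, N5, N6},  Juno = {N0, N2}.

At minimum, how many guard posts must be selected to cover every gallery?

Take {Echo, Harbor, Iris}. Their union is {N0, N1, N2, N3, N4, N5, N6, N7}, which is all 8 galleries.
Only Harbor contains N4, so Harbor is forced; the remaining 6 galleries need at least 2 more guard posts (each remaining guard post adds at most 4) — so at least 3 guard posts are needed, and 3 is optimal.

3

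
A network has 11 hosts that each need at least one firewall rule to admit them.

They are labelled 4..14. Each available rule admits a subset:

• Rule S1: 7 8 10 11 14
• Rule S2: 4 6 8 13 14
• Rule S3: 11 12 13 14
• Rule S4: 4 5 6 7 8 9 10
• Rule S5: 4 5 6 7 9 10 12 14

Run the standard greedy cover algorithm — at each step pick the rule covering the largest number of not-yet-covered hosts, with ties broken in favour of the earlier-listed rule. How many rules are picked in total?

Greedy: pick S5 (covers 8 new) → pick S1 (covers 2 new) → pick S2 (covers 1 new). Total picks: 3.
(The true minimum cover uses only 2 rules, so greedy is not optimal here.)

3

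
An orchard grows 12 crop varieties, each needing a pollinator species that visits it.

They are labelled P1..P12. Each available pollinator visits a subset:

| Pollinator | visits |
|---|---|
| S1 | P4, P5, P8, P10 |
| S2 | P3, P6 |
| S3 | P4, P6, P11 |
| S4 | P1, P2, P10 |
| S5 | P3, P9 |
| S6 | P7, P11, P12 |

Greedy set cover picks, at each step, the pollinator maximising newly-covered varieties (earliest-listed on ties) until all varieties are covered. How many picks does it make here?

5

Greedy: pick S1 (covers 4 new) → pick S6 (covers 3 new) → pick S2 (covers 2 new) → pick S4 (covers 2 new) → pick S5 (covers 1 new). Total picks: 5.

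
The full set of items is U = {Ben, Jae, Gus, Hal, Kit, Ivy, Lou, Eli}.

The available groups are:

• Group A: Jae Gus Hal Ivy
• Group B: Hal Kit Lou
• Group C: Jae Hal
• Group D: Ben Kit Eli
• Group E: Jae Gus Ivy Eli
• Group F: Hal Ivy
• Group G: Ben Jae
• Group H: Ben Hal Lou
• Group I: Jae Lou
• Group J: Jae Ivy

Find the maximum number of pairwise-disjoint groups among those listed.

3

D, F, I are pairwise disjoint (D={Ben,Kit,Eli}; F={Hal,Ivy}; I={Jae,Lou}).
Every remaining group overlaps one of these, and no 4 of the listed groups are pairwise disjoint, so 3 is the maximum.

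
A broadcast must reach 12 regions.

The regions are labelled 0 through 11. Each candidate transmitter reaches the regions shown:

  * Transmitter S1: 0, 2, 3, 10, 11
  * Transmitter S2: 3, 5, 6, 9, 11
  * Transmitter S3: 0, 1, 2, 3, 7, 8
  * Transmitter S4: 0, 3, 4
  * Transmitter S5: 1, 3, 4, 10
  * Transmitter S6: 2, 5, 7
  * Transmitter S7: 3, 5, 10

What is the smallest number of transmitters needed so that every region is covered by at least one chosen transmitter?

3

Take {S2, S3, S5}. Their union is {0, 1, 2, 3, 4, 5, 6, 7, 8, 9, 10, 11}, which is all 12 regions.
Only S2 contains 6, so S2 is forced; the remaining 7 regions need at least 2 more transmitters (each remaining transmitter adds at most 5) — so at least 3 transmitters are needed, and 3 is optimal.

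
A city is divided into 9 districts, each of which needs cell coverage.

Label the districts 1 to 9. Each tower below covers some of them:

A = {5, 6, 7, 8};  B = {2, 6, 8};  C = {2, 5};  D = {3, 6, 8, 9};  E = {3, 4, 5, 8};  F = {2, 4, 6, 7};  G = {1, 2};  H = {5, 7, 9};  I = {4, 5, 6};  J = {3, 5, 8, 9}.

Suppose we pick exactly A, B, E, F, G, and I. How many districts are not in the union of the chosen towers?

1

Union of A, B, E, F, G, I = {1, 2, 3, 4, 5, 6, 7, 8}.
Not covered: 9 — 1 district.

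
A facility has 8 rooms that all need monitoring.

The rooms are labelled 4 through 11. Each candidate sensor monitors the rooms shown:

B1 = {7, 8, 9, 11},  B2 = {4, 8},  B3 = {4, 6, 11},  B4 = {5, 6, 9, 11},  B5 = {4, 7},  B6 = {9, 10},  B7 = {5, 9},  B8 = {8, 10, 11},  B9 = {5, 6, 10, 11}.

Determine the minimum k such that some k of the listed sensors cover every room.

3

Take {B1, B3, B9}. Their union is {4, 5, 6, 7, 8, 9, 10, 11}, which is all 8 rooms.
No 2 of the 9 sensors cover everything (all 36 combinations miss at least one room), so 3 is optimal.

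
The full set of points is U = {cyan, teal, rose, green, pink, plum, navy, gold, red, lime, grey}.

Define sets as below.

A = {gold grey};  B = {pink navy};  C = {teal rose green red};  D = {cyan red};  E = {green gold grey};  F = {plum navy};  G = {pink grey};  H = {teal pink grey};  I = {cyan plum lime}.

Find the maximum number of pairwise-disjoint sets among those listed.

A, B, C, I are pairwise disjoint (A={gold,grey}; B={pink,navy}; C={teal,rose,green,red}; I={cyan,plum,lime}).
Every remaining set overlaps one of these, and no 5 of the listed sets are pairwise disjoint, so 4 is the maximum.

4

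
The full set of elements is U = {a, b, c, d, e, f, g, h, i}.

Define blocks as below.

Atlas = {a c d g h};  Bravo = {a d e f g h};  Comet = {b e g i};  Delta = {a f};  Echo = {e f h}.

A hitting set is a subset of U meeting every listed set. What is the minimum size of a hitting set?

Take T = {f, g}. Each listed block contains at least one of these, so T is a hitting set of size 2.
The blocks Comet, Delta are pairwise disjoint, so any hitting set needs a separate element for each — at least 2. Hence 2 is optimal.

2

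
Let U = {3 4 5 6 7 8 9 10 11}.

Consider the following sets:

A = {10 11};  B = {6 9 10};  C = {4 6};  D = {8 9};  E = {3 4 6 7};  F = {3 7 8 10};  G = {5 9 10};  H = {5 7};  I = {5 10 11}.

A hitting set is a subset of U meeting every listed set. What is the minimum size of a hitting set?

The 4 points {5, 6, 9, 10} hit every set.
The sets A, C, D, H are pairwise disjoint, so any hitting set needs a separate point for each — at least 4. Hence 4 is optimal.

4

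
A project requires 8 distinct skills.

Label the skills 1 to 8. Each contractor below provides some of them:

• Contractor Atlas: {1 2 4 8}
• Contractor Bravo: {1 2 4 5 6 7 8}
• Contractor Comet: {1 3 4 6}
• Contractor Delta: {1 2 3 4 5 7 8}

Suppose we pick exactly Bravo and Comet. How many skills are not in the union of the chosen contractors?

0

Union of Bravo, Comet = {1, 2, 3, 4, 5, 6, 7, 8} — that's every skill, so 0 are uncovered.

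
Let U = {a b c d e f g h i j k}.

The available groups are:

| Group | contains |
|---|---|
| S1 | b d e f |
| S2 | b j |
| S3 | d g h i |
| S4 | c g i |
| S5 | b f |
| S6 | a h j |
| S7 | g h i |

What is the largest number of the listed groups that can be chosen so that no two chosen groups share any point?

3

S1, S4, S6 are pairwise disjoint (S1={b,d,e,f}; S4={c,g,i}; S6={a,h,j}).
Every remaining group overlaps one of these, and no 4 of the listed groups are pairwise disjoint, so 3 is the maximum.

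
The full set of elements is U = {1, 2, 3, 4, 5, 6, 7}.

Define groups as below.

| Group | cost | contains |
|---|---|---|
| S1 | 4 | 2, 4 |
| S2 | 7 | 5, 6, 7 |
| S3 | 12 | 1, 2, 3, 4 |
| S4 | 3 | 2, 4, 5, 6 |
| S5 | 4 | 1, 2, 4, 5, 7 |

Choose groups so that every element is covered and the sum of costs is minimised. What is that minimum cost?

19

S3, S4, S5 together cover every element (S3 ∪ S4 ∪ S5 = {1, 2, 3, 4, 5, 6, 7}); total cost 12 + 3 + 4 = 19.
No covering selection has total cost below 19.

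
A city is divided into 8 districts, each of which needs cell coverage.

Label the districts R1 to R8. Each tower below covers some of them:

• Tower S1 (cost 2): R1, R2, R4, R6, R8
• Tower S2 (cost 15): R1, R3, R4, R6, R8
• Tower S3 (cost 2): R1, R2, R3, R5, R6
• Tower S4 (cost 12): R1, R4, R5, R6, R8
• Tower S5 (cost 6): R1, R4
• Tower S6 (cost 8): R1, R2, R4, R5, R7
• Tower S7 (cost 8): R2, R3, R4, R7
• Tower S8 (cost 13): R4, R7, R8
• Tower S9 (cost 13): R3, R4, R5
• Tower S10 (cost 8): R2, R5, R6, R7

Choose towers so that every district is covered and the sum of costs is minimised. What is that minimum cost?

12

S1, S3, S10 together cover every district (S1 ∪ S3 ∪ S10 = {R1, R2, R3, R4, R5, R6, R7, R8}); total cost 2 + 2 + 8 = 12.
No covering selection has total cost below 12.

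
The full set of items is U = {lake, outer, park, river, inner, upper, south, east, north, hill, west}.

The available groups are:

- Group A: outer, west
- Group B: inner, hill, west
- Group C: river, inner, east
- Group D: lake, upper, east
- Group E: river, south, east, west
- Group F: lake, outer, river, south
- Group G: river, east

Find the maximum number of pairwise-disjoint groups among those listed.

2

A, D are pairwise disjoint (A={outer,west}; D={lake,upper,east}).
Every remaining group overlaps one of these, and no 3 of the listed groups are pairwise disjoint, so 2 is the maximum.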